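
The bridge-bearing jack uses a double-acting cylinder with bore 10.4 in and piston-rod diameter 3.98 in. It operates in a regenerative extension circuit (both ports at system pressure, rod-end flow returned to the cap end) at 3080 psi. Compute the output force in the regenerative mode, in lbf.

With equal pressure on both faces, forces on the annular region cancel; the net push is pressure × rod cross-section.
Rod cross-section A_rod = π/4 × (3.98 in)² = 12.44 in^2
F = P × A_rod

F ≈ 38300 lbf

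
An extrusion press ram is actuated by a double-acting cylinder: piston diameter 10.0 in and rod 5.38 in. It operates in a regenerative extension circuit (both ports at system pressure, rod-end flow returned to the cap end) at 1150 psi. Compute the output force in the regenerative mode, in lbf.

With equal pressure on both faces, forces on the annular region cancel; the net push is pressure × rod cross-section.
Rod cross-section A_rod = π/4 × (5.38 in)² = 22.73 in^2
F = P × A_rod

F ≈ 26100 lbf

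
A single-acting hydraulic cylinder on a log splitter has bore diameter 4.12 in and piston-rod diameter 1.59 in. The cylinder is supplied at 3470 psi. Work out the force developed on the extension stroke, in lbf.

Cap-side area A_cap = π/4 × (4.12 in)² = 13.33 in^2
F = P × A_cap = 3470 psi × A_cap

F ≈ 46300 lbf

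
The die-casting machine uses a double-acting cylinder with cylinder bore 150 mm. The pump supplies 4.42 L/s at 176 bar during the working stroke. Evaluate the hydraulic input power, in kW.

W ≈ 77.8 kW

Hydraulic power = P × Q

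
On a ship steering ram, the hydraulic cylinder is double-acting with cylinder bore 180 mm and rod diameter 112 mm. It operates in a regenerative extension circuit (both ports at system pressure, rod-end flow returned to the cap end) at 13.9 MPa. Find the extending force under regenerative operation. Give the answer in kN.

F ≈ 137 kN

With equal pressure on both faces, forces on the annular region cancel; the net push is pressure × rod cross-section.
Rod cross-section A_rod = π/4 × (112 mm)² = 9852 mm^2
F = P × A_rod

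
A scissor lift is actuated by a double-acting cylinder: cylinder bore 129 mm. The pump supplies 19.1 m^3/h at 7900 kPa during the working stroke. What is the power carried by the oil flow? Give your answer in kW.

Hydraulic power = P × Q

W ≈ 41.9 kW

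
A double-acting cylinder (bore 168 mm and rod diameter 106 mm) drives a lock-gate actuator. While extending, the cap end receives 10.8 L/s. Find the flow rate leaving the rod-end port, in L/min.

Cap-side area A_cap = π/4 × (168 mm)² = 22170 mm^2
Rod-side annular area A_ann = π/4 × (168² − 106²) = 13340 mm^2
Piston speed v = Q_in/A_cap; rod-end outflow Q_out = v × A_ann = Q_in × A_ann/A_cap.

Q_out ≈ 390 L/min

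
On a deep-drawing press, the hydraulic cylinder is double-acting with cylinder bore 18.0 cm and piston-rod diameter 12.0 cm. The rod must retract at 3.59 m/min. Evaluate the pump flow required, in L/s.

Rod-side annular area A_ann = π/4 × (18.0² − 12.0²) = 141.4 cm^2
Q = A × v

Q ≈ 0.846 L/s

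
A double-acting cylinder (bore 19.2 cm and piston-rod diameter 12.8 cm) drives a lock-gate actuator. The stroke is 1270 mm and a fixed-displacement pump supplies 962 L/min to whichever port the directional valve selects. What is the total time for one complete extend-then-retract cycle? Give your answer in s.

Cap-side area A_cap = π/4 × (19.2 cm)² = 289.5 cm^2
Rod-side annular area A_ann = π/4 × (19.2² − 12.8²) = 160.8 cm^2
t_ext = A_cap·L/Q = 2.293 s
t_ret = A_ann·L/Q = 1.274 s
t_cycle = t_ext + t_ret

t ≈ 3.57 s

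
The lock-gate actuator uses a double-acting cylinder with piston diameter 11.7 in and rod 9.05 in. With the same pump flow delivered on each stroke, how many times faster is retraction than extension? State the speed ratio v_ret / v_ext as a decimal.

Cap-side area A_cap = π/4 × (11.7 in)² = 107.5 in^2
Rod-side annular area A_ann = π/4 × (11.7² − 9.05²) = 43.19 in^2
For equal Q, v ∝ 1/A, so v_ret/v_ext = A_cap/A_ann.

v_ret/v_ext ≈ 2.49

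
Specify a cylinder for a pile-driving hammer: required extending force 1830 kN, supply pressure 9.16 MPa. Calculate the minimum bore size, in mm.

Extension force acts on the full piston face: F = P × (π/4)D².
D = √(4F / (πP)) = √(4 × 1830 kN / (π × 9.16 MPa))

D ≈ 504 mm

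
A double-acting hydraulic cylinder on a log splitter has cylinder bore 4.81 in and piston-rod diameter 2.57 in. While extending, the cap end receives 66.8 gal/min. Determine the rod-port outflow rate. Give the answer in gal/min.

Cap-side area A_cap = π/4 × (4.81 in)² = 18.17 in^2
Rod-side annular area A_ann = π/4 × (4.81² − 2.57²) = 12.98 in^2
Piston speed v = Q_in/A_cap; rod-end outflow Q_out = v × A_ann = Q_in × A_ann/A_cap.

Q_out ≈ 47.7 gal/min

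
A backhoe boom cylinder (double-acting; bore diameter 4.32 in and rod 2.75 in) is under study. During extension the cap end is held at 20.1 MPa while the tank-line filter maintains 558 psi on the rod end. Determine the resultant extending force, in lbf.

Cap-side area A_cap = π/4 × (4.32 in)² = 14.66 in^2
Rod-side annular area A_ann = π/4 × (4.32² − 2.75²) = 8.718 in^2
Net thrust = P_cap·A_cap − P_rod·A_ann = 42730 lbf − 4865 lbf

F ≈ 37900 lbf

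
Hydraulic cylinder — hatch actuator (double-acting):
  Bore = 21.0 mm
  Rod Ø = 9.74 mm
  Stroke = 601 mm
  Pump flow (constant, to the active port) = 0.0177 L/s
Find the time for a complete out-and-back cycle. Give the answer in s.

Cap-side area A_cap = π/4 × (21.0 mm)² = 346.4 mm^2
Rod-side annular area A_ann = π/4 × (21.0² − 9.74²) = 271.9 mm^2
t_ext = A_cap·L/Q = 11.76 s
t_ret = A_ann·L/Q = 9.231 s
t_cycle = t_ext + t_ret

t ≈ 21.0 s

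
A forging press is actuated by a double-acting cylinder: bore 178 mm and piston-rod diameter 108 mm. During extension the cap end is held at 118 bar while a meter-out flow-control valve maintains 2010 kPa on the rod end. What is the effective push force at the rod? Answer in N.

Cap-side area A_cap = π/4 × (178 mm)² = 24880 mm^2
Rod-side annular area A_ann = π/4 × (178² − 108²) = 15720 mm^2
Net thrust = P_cap·A_cap − P_rod·A_ann = 2.936e5 N − 31600 N

F ≈ 2.62e5 N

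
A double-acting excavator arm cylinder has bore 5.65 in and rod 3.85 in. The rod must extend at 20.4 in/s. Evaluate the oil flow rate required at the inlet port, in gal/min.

Q ≈ 133 gal/min

Cap-side area A_cap = π/4 × (5.65 in)² = 25.07 in^2
Q = A × v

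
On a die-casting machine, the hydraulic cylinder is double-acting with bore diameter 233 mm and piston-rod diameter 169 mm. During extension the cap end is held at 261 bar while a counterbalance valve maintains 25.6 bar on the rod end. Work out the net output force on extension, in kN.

Cap-side area A_cap = π/4 × (233 mm)² = 42640 mm^2
Rod-side annular area A_ann = π/4 × (233² − 169²) = 20210 mm^2
Net thrust = P_cap·A_cap − P_rod·A_ann = 1113 kN − 51.73 kN

F ≈ 1060 kN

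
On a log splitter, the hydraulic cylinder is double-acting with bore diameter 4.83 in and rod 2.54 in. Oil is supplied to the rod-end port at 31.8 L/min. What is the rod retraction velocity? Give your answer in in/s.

v ≈ 2.44 in/s

Rod-side annular area A_ann = π/4 × (4.83² − 2.54²) = 13.26 in^2
Flow into the rod-end port fills the annular volume.
v = Q / A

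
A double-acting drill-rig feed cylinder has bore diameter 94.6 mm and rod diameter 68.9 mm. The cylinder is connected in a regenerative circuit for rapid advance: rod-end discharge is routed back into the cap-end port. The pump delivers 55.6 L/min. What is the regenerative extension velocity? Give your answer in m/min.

In regeneration the rod-end outflow joins the pump flow into the cap end, so the net volume the pump must supply per unit advance equals the rod cross-section area.
Rod cross-section A_rod = π/4 × (68.9 mm)² = 3728 mm^2
v = Q_pump / A_rod

v ≈ 14.9 m/min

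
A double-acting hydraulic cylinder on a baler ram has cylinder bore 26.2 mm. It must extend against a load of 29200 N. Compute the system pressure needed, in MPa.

Cap-side area A_cap = π/4 × (26.2 mm)² = 539.1 mm^2
P = F / A = 29200 N / A

P ≈ 54.2 MPa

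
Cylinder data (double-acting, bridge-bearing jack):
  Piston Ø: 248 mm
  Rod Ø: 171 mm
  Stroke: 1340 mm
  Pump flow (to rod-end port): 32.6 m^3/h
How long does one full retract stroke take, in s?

t ≈ 3.75 s

Rod-side annular area A_ann = π/4 × (248² − 171²) = 25340 mm^2
Swept volume V = A × L; t = V / Q = A·L / Q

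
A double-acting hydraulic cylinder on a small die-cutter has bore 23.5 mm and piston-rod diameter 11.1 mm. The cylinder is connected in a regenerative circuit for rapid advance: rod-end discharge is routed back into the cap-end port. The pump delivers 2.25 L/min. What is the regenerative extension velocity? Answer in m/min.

In regeneration the rod-end outflow joins the pump flow into the cap end, so the net volume the pump must supply per unit advance equals the rod cross-section area.
Rod cross-section A_rod = π/4 × (11.1 mm)² = 96.77 mm^2
v = Q_pump / A_rod

v ≈ 23.3 m/min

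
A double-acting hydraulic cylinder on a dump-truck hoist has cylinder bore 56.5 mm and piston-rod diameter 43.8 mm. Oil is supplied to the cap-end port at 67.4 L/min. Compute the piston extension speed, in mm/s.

v ≈ 448 mm/s

Cap-side area A_cap = π/4 × (56.5 mm)² = 2507 mm^2
v = Q / A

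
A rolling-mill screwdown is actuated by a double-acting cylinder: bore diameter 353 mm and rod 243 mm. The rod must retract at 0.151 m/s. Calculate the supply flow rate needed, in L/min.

Rod-side annular area A_ann = π/4 × (353² − 243²) = 51490 mm^2
Q = A × v

Q ≈ 467 L/min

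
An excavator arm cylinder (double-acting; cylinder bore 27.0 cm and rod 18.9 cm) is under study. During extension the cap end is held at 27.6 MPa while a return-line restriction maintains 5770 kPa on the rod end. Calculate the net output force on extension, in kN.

Cap-side area A_cap = π/4 × (27.0 cm)² = 572.6 cm^2
Rod-side annular area A_ann = π/4 × (27.0² − 18.9²) = 292.0 cm^2
Net thrust = P_cap·A_cap − P_rod·A_ann = 1580 kN − 168.5 kN

F ≈ 1410 kN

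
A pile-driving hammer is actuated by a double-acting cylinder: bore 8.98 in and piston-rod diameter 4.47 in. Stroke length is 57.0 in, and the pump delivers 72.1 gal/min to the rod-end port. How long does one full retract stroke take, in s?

t ≈ 9.78 s

Rod-side annular area A_ann = π/4 × (8.98² − 4.47²) = 47.64 in^2
Swept volume V = A × L; t = V / Q = A·L / Q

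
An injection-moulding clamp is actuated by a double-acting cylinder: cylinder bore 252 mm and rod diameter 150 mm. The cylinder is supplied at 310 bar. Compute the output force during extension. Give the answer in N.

F ≈ 1.55e6 N

Cap-side area A_cap = π/4 × (252 mm)² = 49880 mm^2
F = P × A_cap = 310 bar × A_cap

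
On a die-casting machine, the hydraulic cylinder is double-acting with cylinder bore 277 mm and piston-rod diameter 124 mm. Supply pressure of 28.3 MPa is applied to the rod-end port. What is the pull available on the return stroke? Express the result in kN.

Rod-side annular area A_ann = π/4 × (277² − 124²) = 48190 mm^2
On retraction the pressure acts on the annular area (bore minus rod).
F = P × A_ann

F ≈ 1360 kN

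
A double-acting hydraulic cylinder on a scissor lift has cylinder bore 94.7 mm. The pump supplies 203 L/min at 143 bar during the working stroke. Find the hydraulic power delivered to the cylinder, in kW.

W ≈ 48.4 kW

Hydraulic power = P × Q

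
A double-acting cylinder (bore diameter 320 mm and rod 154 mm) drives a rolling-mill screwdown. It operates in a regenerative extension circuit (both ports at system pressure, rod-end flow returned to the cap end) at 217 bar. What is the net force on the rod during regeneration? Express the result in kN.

With equal pressure on both faces, forces on the annular region cancel; the net push is pressure × rod cross-section.
Rod cross-section A_rod = π/4 × (154 mm)² = 18630 mm^2
F = P × A_rod

F ≈ 404 kN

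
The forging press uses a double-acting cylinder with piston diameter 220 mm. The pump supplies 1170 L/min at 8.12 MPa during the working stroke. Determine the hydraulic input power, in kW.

Hydraulic power = P × Q

W ≈ 158 kW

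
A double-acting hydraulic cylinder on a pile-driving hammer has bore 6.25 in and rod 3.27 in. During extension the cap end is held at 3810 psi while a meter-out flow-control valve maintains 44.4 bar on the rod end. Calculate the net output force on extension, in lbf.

F ≈ 1.03e5 lbf

Cap-side area A_cap = π/4 × (6.25 in)² = 30.68 in^2
Rod-side annular area A_ann = π/4 × (6.25² − 3.27²) = 22.28 in^2
Net thrust = P_cap·A_cap − P_rod·A_ann = 1.169e5 lbf − 14350 lbf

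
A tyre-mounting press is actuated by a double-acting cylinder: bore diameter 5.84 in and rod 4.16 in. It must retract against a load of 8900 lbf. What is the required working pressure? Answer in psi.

P ≈ 675 psi

Rod-side annular area A_ann = π/4 × (5.84² − 4.16²) = 13.19 in^2
Retraction: pressure acts on the annular area.
P = F / A = 8900 lbf / A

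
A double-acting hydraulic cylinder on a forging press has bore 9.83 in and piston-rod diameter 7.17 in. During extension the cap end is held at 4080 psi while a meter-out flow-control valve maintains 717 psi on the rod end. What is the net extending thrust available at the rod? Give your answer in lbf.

F ≈ 2.84e5 lbf

Cap-side area A_cap = π/4 × (9.83 in)² = 75.89 in^2
Rod-side annular area A_ann = π/4 × (9.83² − 7.17²) = 35.52 in^2
Net thrust = P_cap·A_cap − P_rod·A_ann = 3.096e5 lbf − 25460 lbf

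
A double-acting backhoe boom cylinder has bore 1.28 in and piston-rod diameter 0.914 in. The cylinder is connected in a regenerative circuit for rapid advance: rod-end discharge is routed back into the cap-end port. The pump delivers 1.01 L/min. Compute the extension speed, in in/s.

In regeneration the rod-end outflow joins the pump flow into the cap end, so the net volume the pump must supply per unit advance equals the rod cross-section area.
Rod cross-section A_rod = π/4 × (0.914 in)² = 0.6561 in^2
v = Q_pump / A_rod

v ≈ 1.57 in/s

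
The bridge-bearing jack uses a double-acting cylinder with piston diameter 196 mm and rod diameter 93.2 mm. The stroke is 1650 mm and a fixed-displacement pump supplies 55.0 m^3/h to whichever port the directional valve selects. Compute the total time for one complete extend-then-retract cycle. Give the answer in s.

t ≈ 5.78 s

Cap-side area A_cap = π/4 × (196 mm)² = 30170 mm^2
Rod-side annular area A_ann = π/4 × (196² − 93.2²) = 23350 mm^2
t_ext = A_cap·L/Q = 3.259 s
t_ret = A_ann·L/Q = 2.522 s
t_cycle = t_ext + t_ret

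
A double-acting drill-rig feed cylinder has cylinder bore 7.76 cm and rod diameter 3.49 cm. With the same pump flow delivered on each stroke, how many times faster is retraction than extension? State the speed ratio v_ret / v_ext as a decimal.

v_ret/v_ext ≈ 1.25

Cap-side area A_cap = π/4 × (7.76 cm)² = 47.29 cm^2
Rod-side annular area A_ann = π/4 × (7.76² − 3.49²) = 37.73 cm^2
For equal Q, v ∝ 1/A, so v_ret/v_ext = A_cap/A_ann.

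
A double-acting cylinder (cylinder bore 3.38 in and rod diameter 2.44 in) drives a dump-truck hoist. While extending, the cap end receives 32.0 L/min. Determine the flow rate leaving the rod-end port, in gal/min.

Cap-side area A_cap = π/4 × (3.38 in)² = 8.973 in^2
Rod-side annular area A_ann = π/4 × (3.38² − 2.44²) = 4.297 in^2
Piston speed v = Q_in/A_cap; rod-end outflow Q_out = v × A_ann = Q_in × A_ann/A_cap.

Q_out ≈ 4.05 gal/min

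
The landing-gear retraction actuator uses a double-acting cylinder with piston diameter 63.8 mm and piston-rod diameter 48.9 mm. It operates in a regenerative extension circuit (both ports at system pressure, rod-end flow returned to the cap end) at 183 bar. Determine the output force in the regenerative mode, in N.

With equal pressure on both faces, forces on the annular region cancel; the net push is pressure × rod cross-section.
Rod cross-section A_rod = π/4 × (48.9 mm)² = 1878 mm^2
F = P × A_rod

F ≈ 34400 N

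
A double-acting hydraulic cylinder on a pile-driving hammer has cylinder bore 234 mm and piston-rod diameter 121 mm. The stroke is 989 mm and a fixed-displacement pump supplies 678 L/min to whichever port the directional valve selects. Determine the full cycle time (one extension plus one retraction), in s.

Cap-side area A_cap = π/4 × (234 mm)² = 43010 mm^2
Rod-side annular area A_ann = π/4 × (234² − 121²) = 31510 mm^2
t_ext = A_cap·L/Q = 3.764 s
t_ret = A_ann·L/Q = 2.757 s
t_cycle = t_ext + t_ret

t ≈ 6.52 s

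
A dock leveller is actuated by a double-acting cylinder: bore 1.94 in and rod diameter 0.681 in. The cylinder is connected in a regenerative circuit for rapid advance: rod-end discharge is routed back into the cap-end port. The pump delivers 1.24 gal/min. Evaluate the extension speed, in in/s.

In regeneration the rod-end outflow joins the pump flow into the cap end, so the net volume the pump must supply per unit advance equals the rod cross-section area.
Rod cross-section A_rod = π/4 × (0.681 in)² = 0.3642 in^2
v = Q_pump / A_rod

v ≈ 13.1 in/s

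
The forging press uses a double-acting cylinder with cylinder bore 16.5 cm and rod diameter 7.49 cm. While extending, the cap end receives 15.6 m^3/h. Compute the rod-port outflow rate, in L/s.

Q_out ≈ 3.44 L/s

Cap-side area A_cap = π/4 × (16.5 cm)² = 213.8 cm^2
Rod-side annular area A_ann = π/4 × (16.5² − 7.49²) = 169.8 cm^2
Piston speed v = Q_in/A_cap; rod-end outflow Q_out = v × A_ann = Q_in × A_ann/A_cap.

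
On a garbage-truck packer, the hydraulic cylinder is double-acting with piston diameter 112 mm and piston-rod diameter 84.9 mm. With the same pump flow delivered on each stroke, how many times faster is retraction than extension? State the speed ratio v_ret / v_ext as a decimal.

v_ret/v_ext ≈ 2.35

Cap-side area A_cap = π/4 × (112 mm)² = 9852 mm^2
Rod-side annular area A_ann = π/4 × (112² − 84.9²) = 4191 mm^2
For equal Q, v ∝ 1/A, so v_ret/v_ext = A_cap/A_ann.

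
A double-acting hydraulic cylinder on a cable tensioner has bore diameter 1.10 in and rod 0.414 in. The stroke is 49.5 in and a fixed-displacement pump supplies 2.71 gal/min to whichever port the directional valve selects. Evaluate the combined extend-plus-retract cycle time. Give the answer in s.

t ≈ 8.38 s

Cap-side area A_cap = π/4 × (1.10 in)² = 0.9503 in^2
Rod-side annular area A_ann = π/4 × (1.10² − 0.414²) = 0.8157 in^2
t_ext = A_cap·L/Q = 4.509 s
t_ret = A_ann·L/Q = 3.870 s
t_cycle = t_ext + t_ret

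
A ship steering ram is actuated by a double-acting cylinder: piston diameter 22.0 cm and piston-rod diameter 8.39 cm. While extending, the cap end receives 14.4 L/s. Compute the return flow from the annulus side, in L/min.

Cap-side area A_cap = π/4 × (22.0 cm)² = 380.1 cm^2
Rod-side annular area A_ann = π/4 × (22.0² − 8.39²) = 324.8 cm^2
Piston speed v = Q_in/A_cap; rod-end outflow Q_out = v × A_ann = Q_in × A_ann/A_cap.

Q_out ≈ 738 L/min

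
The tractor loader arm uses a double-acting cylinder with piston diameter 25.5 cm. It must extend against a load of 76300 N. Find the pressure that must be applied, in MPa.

Cap-side area A_cap = π/4 × (25.5 cm)² = 510.7 cm^2
P = F / A = 76300 N / A

P ≈ 1.49 MPa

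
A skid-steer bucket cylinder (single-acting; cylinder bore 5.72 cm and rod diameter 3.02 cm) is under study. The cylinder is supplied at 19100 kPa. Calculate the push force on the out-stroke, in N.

F ≈ 49100 N

Cap-side area A_cap = π/4 × (5.72 cm)² = 25.70 cm^2
F = P × A_cap = 19100 kPa × A_cap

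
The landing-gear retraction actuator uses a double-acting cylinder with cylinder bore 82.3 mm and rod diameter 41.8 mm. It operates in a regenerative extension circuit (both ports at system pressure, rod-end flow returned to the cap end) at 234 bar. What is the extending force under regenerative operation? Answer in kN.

F ≈ 32.1 kN

With equal pressure on both faces, forces on the annular region cancel; the net push is pressure × rod cross-section.
Rod cross-section A_rod = π/4 × (41.8 mm)² = 1372 mm^2
F = P × A_rod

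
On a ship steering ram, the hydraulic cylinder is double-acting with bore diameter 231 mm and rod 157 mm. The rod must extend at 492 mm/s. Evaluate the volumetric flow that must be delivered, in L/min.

Cap-side area A_cap = π/4 × (231 mm)² = 41910 mm^2
Q = A × v

Q ≈ 1240 L/min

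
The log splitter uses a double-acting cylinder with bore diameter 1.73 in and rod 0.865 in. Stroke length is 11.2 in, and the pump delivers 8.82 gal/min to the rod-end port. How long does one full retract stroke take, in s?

t ≈ 0.581 s

Rod-side annular area A_ann = π/4 × (1.73² − 0.865²) = 1.763 in^2
Swept volume V = A × L; t = V / Q = A·L / Q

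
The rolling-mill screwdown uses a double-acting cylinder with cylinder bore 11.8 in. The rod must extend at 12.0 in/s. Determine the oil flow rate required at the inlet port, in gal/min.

Q ≈ 341 gal/min

Cap-side area A_cap = π/4 × (11.8 in)² = 109.4 in^2
Q = A × v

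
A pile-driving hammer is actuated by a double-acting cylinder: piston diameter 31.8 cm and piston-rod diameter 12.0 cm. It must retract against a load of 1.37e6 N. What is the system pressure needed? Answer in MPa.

Rod-side annular area A_ann = π/4 × (31.8² − 12.0²) = 681.1 cm^2
Retraction: pressure acts on the annular area.
P = F / A = 1.37e6 N / A

P ≈ 20.1 MPa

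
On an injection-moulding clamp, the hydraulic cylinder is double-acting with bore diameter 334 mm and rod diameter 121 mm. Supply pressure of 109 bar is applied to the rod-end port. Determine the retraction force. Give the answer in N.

F ≈ 8.30e5 N

Rod-side annular area A_ann = π/4 × (334² − 121²) = 76120 mm^2
On retraction the pressure acts on the annular area (bore minus rod).
F = P × A_ann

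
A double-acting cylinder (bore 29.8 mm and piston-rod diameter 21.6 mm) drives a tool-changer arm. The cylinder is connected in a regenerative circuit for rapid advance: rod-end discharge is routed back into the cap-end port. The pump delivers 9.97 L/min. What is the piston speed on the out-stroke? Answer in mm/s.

In regeneration the rod-end outflow joins the pump flow into the cap end, so the net volume the pump must supply per unit advance equals the rod cross-section area.
Rod cross-section A_rod = π/4 × (21.6 mm)² = 366.4 mm^2
v = Q_pump / A_rod

v ≈ 453 mm/s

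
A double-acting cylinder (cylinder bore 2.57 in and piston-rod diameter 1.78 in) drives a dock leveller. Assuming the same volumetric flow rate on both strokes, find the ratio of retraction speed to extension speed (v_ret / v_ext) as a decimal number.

Cap-side area A_cap = π/4 × (2.57 in)² = 5.187 in^2
Rod-side annular area A_ann = π/4 × (2.57² − 1.78²) = 2.699 in^2
For equal Q, v ∝ 1/A, so v_ret/v_ext = A_cap/A_ann.

v_ret/v_ext ≈ 1.92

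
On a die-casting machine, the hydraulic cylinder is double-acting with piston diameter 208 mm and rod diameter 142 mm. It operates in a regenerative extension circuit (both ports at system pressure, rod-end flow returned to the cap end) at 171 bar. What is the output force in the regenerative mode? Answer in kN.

F ≈ 271 kN

With equal pressure on both faces, forces on the annular region cancel; the net push is pressure × rod cross-section.
Rod cross-section A_rod = π/4 × (142 mm)² = 15840 mm^2
F = P × A_rod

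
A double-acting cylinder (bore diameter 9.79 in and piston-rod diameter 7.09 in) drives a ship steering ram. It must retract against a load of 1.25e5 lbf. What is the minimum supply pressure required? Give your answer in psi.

P ≈ 3490 psi

Rod-side annular area A_ann = π/4 × (9.79² − 7.09²) = 35.80 in^2
Retraction: pressure acts on the annular area.
P = F / A = 1.25e5 lbf / A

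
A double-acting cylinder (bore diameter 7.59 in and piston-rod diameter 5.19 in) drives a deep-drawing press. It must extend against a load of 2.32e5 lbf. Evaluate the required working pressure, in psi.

P ≈ 5130 psi

Cap-side area A_cap = π/4 × (7.59 in)² = 45.25 in^2
P = F / A = 2.32e5 lbf / A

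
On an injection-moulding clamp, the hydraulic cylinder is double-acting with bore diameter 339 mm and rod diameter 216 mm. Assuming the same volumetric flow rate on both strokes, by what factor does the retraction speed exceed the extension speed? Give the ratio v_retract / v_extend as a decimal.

Cap-side area A_cap = π/4 × (339 mm)² = 90260 mm^2
Rod-side annular area A_ann = π/4 × (339² − 216²) = 53620 mm^2
For equal Q, v ∝ 1/A, so v_ret/v_ext = A_cap/A_ann.

v_ret/v_ext ≈ 1.68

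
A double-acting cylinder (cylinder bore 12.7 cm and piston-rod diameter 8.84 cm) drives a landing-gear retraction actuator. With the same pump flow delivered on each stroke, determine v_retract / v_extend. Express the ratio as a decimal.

Cap-side area A_cap = π/4 × (12.7 cm)² = 126.7 cm^2
Rod-side annular area A_ann = π/4 × (12.7² − 8.84²) = 65.30 cm^2
For equal Q, v ∝ 1/A, so v_ret/v_ext = A_cap/A_ann.

v_ret/v_ext ≈ 1.94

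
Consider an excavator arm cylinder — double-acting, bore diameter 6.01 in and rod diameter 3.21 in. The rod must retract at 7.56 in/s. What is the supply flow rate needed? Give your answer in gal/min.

Rod-side annular area A_ann = π/4 × (6.01² − 3.21²) = 20.28 in^2
Q = A × v

Q ≈ 39.8 gal/min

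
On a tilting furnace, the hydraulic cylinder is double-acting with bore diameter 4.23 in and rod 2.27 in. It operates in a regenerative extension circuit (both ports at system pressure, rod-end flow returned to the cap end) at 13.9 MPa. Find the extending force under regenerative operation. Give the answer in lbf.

With equal pressure on both faces, forces on the annular region cancel; the net push is pressure × rod cross-section.
Rod cross-section A_rod = π/4 × (2.27 in)² = 4.047 in^2
F = P × A_rod

F ≈ 8160 lbf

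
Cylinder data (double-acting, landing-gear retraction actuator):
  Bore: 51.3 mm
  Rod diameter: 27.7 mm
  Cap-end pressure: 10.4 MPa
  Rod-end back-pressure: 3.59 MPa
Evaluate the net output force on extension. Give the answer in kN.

Cap-side area A_cap = π/4 × (51.3 mm)² = 2067 mm^2
Rod-side annular area A_ann = π/4 × (51.3² − 27.7²) = 1464 mm^2
Net thrust = P_cap·A_cap − P_rod·A_ann = 21.50 kN − 5.257 kN

F ≈ 16.2 kN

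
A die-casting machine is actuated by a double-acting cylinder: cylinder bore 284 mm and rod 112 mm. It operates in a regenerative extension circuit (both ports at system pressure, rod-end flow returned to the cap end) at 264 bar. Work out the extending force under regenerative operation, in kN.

With equal pressure on both faces, forces on the annular region cancel; the net push is pressure × rod cross-section.
Rod cross-section A_rod = π/4 × (112 mm)² = 9852 mm^2
F = P × A_rod

F ≈ 260 kN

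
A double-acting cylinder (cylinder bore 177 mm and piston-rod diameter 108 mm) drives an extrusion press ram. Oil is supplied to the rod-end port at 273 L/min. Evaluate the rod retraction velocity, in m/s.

v ≈ 0.295 m/s

Rod-side annular area A_ann = π/4 × (177² − 108²) = 15440 mm^2
Flow into the rod-end port fills the annular volume.
v = Q / A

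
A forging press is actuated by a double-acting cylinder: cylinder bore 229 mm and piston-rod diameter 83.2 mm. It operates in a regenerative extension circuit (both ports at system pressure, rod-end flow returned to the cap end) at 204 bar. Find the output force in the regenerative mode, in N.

F ≈ 1.11e5 N

With equal pressure on both faces, forces on the annular region cancel; the net push is pressure × rod cross-section.
Rod cross-section A_rod = π/4 × (83.2 mm)² = 5437 mm^2
F = P × A_rod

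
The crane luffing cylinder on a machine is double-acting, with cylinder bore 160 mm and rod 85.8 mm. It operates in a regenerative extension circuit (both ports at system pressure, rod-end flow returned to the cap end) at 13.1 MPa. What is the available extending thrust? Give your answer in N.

F ≈ 75700 N

With equal pressure on both faces, forces on the annular region cancel; the net push is pressure × rod cross-section.
Rod cross-section A_rod = π/4 × (85.8 mm)² = 5782 mm^2
F = P × A_rod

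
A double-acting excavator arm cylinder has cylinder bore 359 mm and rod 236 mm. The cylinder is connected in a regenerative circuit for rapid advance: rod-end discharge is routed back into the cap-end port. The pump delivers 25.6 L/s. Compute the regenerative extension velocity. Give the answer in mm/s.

In regeneration the rod-end outflow joins the pump flow into the cap end, so the net volume the pump must supply per unit advance equals the rod cross-section area.
Rod cross-section A_rod = π/4 × (236 mm)² = 43740 mm^2
v = Q_pump / A_rod

v ≈ 585 mm/s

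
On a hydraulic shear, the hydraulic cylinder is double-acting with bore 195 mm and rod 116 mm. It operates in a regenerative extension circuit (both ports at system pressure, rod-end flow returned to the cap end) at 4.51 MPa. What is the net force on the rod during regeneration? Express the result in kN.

F ≈ 47.7 kN

With equal pressure on both faces, forces on the annular region cancel; the net push is pressure × rod cross-section.
Rod cross-section A_rod = π/4 × (116 mm)² = 10570 mm^2
F = P × A_rod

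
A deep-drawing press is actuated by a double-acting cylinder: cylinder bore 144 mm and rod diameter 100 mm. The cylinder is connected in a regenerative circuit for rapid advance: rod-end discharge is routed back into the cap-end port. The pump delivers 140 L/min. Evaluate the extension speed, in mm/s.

v ≈ 297 mm/s

In regeneration the rod-end outflow joins the pump flow into the cap end, so the net volume the pump must supply per unit advance equals the rod cross-section area.
Rod cross-section A_rod = π/4 × (100 mm)² = 7854 mm^2
v = Q_pump / A_rod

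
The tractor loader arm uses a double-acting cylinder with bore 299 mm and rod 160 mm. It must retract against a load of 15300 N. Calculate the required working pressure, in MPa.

P ≈ 0.305 MPa

Rod-side annular area A_ann = π/4 × (299² − 160²) = 50110 mm^2
Retraction: pressure acts on the annular area.
P = F / A = 15300 N / A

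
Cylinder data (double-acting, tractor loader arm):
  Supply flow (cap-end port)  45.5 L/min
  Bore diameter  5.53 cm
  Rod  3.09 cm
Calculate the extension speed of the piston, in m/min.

v ≈ 18.9 m/min

Cap-side area A_cap = π/4 × (5.53 cm)² = 24.02 cm^2
v = Q / A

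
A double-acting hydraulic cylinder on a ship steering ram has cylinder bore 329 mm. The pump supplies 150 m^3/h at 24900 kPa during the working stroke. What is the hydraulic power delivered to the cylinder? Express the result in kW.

Hydraulic power = P × Q

W ≈ 1040 kW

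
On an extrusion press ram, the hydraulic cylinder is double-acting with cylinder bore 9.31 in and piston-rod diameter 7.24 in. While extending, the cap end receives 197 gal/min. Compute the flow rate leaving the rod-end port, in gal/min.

Cap-side area A_cap = π/4 × (9.31 in)² = 68.08 in^2
Rod-side annular area A_ann = π/4 × (9.31² − 7.24²) = 26.91 in^2
Piston speed v = Q_in/A_cap; rod-end outflow Q_out = v × A_ann = Q_in × A_ann/A_cap.

Q_out ≈ 77.9 gal/min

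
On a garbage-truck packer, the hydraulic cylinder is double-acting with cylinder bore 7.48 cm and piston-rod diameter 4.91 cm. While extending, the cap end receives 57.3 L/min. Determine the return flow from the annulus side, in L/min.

Q_out ≈ 32.6 L/min

Cap-side area A_cap = π/4 × (7.48 cm)² = 43.94 cm^2
Rod-side annular area A_ann = π/4 × (7.48² − 4.91²) = 25.01 cm^2
Piston speed v = Q_in/A_cap; rod-end outflow Q_out = v × A_ann = Q_in × A_ann/A_cap.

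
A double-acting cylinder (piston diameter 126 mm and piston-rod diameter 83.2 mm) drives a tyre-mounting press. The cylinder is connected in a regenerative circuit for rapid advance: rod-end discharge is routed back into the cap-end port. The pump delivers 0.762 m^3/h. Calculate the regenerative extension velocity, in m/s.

In regeneration the rod-end outflow joins the pump flow into the cap end, so the net volume the pump must supply per unit advance equals the rod cross-section area.
Rod cross-section A_rod = π/4 × (83.2 mm)² = 5437 mm^2
v = Q_pump / A_rod

v ≈ 0.0389 m/s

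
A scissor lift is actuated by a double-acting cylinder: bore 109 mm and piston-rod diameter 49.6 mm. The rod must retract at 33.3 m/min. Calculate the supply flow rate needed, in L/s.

Q ≈ 4.11 L/s

Rod-side annular area A_ann = π/4 × (109² − 49.6²) = 7399 mm^2
Q = A × v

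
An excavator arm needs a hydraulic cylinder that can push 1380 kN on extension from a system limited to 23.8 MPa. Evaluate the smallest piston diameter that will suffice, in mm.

Extension force acts on the full piston face: F = P × (π/4)D².
D = √(4F / (πP)) = √(4 × 1380 kN / (π × 23.8 MPa))

D ≈ 272 mm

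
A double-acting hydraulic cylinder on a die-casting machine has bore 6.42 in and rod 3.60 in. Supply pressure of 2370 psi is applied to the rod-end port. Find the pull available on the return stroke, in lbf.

F ≈ 52600 lbf

Rod-side annular area A_ann = π/4 × (6.42² − 3.60²) = 22.19 in^2
On retraction the pressure acts on the annular area (bore minus rod).
F = P × A_ann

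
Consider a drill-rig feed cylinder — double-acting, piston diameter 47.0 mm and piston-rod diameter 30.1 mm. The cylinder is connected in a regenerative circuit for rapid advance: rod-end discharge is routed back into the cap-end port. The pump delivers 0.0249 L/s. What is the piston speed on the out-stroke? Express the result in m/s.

v ≈ 0.0350 m/s

In regeneration the rod-end outflow joins the pump flow into the cap end, so the net volume the pump must supply per unit advance equals the rod cross-section area.
Rod cross-section A_rod = π/4 × (30.1 mm)² = 711.6 mm^2
v = Q_pump / A_rod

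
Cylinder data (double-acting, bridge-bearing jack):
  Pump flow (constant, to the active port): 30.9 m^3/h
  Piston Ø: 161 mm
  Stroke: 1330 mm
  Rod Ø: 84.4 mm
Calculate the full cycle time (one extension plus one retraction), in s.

t ≈ 5.44 s

Cap-side area A_cap = π/4 × (161 mm)² = 20360 mm^2
Rod-side annular area A_ann = π/4 × (161² − 84.4²) = 14760 mm^2
t_ext = A_cap·L/Q = 3.155 s
t_ret = A_ann·L/Q = 2.288 s
t_cycle = t_ext + t_ret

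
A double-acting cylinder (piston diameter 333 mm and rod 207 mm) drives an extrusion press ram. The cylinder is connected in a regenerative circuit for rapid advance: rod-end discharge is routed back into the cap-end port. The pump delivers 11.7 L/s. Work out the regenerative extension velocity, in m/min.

In regeneration the rod-end outflow joins the pump flow into the cap end, so the net volume the pump must supply per unit advance equals the rod cross-section area.
Rod cross-section A_rod = π/4 × (207 mm)² = 33650 mm^2
v = Q_pump / A_rod

v ≈ 20.9 m/min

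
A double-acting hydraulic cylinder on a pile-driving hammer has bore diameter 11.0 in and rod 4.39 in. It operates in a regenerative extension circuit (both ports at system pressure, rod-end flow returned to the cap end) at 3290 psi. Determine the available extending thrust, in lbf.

With equal pressure on both faces, forces on the annular region cancel; the net push is pressure × rod cross-section.
Rod cross-section A_rod = π/4 × (4.39 in)² = 15.14 in^2
F = P × A_rod

F ≈ 49800 lbf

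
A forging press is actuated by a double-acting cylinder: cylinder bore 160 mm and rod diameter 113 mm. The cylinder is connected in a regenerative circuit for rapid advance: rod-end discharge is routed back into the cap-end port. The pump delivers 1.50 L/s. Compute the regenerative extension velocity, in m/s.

In regeneration the rod-end outflow joins the pump flow into the cap end, so the net volume the pump must supply per unit advance equals the rod cross-section area.
Rod cross-section A_rod = π/4 × (113 mm)² = 10030 mm^2
v = Q_pump / A_rod

v ≈ 0.150 m/s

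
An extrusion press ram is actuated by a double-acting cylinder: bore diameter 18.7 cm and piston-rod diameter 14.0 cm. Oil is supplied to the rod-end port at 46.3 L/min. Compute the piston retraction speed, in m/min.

v ≈ 3.84 m/min

Rod-side annular area A_ann = π/4 × (18.7² − 14.0²) = 120.7 cm^2
Flow into the rod-end port fills the annular volume.
v = Q / A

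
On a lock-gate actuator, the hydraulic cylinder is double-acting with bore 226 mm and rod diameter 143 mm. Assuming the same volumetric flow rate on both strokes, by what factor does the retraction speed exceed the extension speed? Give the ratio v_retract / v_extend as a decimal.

v_ret/v_ext ≈ 1.67

Cap-side area A_cap = π/4 × (226 mm)² = 40110 mm^2
Rod-side annular area A_ann = π/4 × (226² − 143²) = 24050 mm^2
For equal Q, v ∝ 1/A, so v_ret/v_ext = A_cap/A_ann.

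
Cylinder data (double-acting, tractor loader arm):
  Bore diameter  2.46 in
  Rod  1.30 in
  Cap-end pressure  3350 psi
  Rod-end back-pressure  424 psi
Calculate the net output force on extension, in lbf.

F ≈ 14500 lbf

Cap-side area A_cap = π/4 × (2.46 in)² = 4.753 in^2
Rod-side annular area A_ann = π/4 × (2.46² − 1.30²) = 3.426 in^2
Net thrust = P_cap·A_cap − P_rod·A_ann = 15920 lbf − 1452 lbf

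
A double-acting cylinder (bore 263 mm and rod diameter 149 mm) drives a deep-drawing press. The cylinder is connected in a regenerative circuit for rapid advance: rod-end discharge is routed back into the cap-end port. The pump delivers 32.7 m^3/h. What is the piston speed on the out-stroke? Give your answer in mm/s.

v ≈ 521 mm/s

In regeneration the rod-end outflow joins the pump flow into the cap end, so the net volume the pump must supply per unit advance equals the rod cross-section area.
Rod cross-section A_rod = π/4 × (149 mm)² = 17440 mm^2
v = Q_pump / A_rod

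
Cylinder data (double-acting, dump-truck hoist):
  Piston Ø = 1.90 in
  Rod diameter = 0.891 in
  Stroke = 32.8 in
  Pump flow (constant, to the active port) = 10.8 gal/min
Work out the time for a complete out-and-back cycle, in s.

Cap-side area A_cap = π/4 × (1.90 in)² = 2.835 in^2
Rod-side annular area A_ann = π/4 × (1.90² − 0.891²) = 2.212 in^2
t_ext = A_cap·L/Q = 2.237 s
t_ret = A_ann·L/Q = 1.745 s
t_cycle = t_ext + t_ret

t ≈ 3.98 s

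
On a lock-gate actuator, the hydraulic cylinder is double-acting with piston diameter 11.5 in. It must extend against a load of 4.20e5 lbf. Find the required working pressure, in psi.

P ≈ 4040 psi

Cap-side area A_cap = π/4 × (11.5 in)² = 103.9 in^2
P = F / A = 4.20e5 lbf / A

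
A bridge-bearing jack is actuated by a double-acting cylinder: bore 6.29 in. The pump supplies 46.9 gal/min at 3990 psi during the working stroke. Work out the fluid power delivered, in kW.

Hydraulic power = P × Q

W ≈ 81.4 kW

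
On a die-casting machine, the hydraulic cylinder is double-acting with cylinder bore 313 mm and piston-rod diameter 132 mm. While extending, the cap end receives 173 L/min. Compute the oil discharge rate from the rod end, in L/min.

Q_out ≈ 142 L/min

Cap-side area A_cap = π/4 × (313 mm)² = 76940 mm^2
Rod-side annular area A_ann = π/4 × (313² − 132²) = 63260 mm^2
Piston speed v = Q_in/A_cap; rod-end outflow Q_out = v × A_ann = Q_in × A_ann/A_cap.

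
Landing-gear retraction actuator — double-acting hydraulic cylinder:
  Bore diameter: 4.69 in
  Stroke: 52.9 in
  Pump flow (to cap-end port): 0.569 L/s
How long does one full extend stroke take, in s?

Cap-side area A_cap = π/4 × (4.69 in)² = 17.28 in^2
Swept volume V = A × L; t = V / Q = A·L / Q

t ≈ 26.3 s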